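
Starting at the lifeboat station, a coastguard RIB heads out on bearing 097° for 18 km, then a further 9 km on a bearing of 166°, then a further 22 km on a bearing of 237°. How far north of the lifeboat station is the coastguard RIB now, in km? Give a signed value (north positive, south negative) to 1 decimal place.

Leg 1 (097°, 18 km): east 18 sin 97° = 17.87, north 18 cos 97° = -2.19
Leg 2 (166°, 9 km): east 9 sin 166° = 2.18, north 9 cos 166° = -8.73
Leg 3 (237°, 22 km): east 22 sin 237° = -18.45, north 22 cos 237° = -11.98
Net north component: -22.91 km.

-22.9 km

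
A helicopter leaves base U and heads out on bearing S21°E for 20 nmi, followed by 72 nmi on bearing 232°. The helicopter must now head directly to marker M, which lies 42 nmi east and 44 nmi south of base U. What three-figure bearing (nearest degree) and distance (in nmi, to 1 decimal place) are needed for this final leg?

078°, 93.5 nmi

Leg 1 (S21°E, 20 nmi): east 20 sin 159° = 7.17, north 20 cos 159° = -18.67
Leg 2 (232°, 72 nmi): east 72 sin 232° = -56.74, north 72 cos 232° = -44.33
Current position: (-49.57, -63.00). Target: (42, -44). Remaining: Δeast = 91.57, Δnorth = 19.00.
Bearing = atan2(91.57, 19.00) mod 360° = 78.28°; distance = √((91.57)² + (19.00)²) = 93.520 nmi.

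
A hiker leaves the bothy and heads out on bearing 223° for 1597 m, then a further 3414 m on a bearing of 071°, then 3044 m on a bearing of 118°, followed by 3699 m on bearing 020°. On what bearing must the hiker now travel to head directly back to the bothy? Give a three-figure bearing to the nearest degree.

Leg 1 (223°, 1597 m): east 1597 sin 223° = -1089.15, north 1597 cos 223° = -1167.97
Leg 2 (071°, 3414 m): east 3414 sin 71° = 3228.00, north 3414 cos 71° = 1111.49
Leg 3 (118°, 3044 m): east 3044 sin 118° = 2687.69, north 3044 cos 118° = -1429.07
Leg 4 (020°, 3699 m): east 3699 sin 20° = 1265.13, north 3699 cos 20° = 3475.92
Net displacement: 6091.67 east, 1990.37 north. Direction back to start is (-6091.67, -1990.37): bearing = atan2(-6091.67, -1990.37) mod 360° = 251.91° ≈ 252°.

252°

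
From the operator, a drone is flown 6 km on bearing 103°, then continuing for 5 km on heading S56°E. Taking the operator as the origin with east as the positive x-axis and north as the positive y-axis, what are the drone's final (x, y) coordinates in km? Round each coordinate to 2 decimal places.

(9.99, -4.15)

Leg 1 (103°, 6 km): east 6 sin 103° = 5.85, north 6 cos 103° = -1.35
Leg 2 (S56°E, 5 km): east 5 sin 124° = 4.15, north 5 cos 124° = -2.80
Summing: 9.99 km east, -4.15 km north → (9.99, -4.15).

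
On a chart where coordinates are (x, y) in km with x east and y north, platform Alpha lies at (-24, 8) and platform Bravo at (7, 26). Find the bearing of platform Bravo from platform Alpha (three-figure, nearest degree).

060°

Δeast = 7 − -24 = 31.00; Δnorth = 26 − 8 = 18.00.
Bearing = atan2(Δeast, Δnorth) mod 360° = 59.86° ≈ 060°.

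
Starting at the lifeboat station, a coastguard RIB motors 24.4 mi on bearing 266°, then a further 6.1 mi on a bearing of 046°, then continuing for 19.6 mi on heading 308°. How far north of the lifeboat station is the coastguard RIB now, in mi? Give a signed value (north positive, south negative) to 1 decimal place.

14.6 mi

Leg 1 (266°, 24.4 mi): east 24.4 sin 266° = -24.34, north 24.4 cos 266° = -1.70
Leg 2 (046°, 6.1 mi): east 6.1 sin 46° = 4.39, north 6.1 cos 46° = 4.24
Leg 3 (308°, 19.6 mi): east 19.6 sin 308° = -15.45, north 19.6 cos 308° = 12.07
Net north component: 14.60 mi.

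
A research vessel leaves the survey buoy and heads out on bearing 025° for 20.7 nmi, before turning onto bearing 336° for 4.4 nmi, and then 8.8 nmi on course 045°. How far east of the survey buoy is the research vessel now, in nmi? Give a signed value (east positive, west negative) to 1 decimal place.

13.2 nmi

Leg 1 (025°, 20.7 nmi): east 20.7 sin 25° = 8.75, north 20.7 cos 25° = 18.76
Leg 2 (336°, 4.4 nmi): east 4.4 sin 336° = -1.79, north 4.4 cos 336° = 4.02
Leg 3 (045°, 8.8 nmi): east 8.8 sin 45° = 6.22, north 8.8 cos 45° = 6.22
Net east component: 13.18 nmi.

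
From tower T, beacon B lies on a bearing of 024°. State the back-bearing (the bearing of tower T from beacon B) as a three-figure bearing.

Back-bearing = 024° + 180° = 204°.

204°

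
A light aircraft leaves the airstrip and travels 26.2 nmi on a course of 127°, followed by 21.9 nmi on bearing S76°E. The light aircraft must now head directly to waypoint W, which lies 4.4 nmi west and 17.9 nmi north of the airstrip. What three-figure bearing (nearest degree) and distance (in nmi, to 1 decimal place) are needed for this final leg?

310°, 60.7 nmi

Leg 1 (127°, 26.2 nmi): east 26.2 sin 127° = 20.92, north 26.2 cos 127° = -15.77
Leg 2 (S76°E, 21.9 nmi): east 21.9 sin 104° = 21.25, north 21.9 cos 104° = -5.30
Current position: (42.17, -21.07). Target: (-4.4, 17.9). Remaining: Δeast = -46.57, Δnorth = 38.97.
Bearing = atan2(-46.57, 38.97) mod 360° = 309.92°; distance = √((-46.57)² + (38.97)²) = 60.724 nmi.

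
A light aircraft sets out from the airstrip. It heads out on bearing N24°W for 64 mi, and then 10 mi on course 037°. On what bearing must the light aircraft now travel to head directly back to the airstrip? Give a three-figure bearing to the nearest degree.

163°

Leg 1 (N24°W, 64 mi): east 64 sin 336° = -26.03, north 64 cos 336° = 58.47
Leg 2 (037°, 10 mi): east 10 sin 37° = 6.02, north 10 cos 37° = 7.99
Net displacement: -20.01 east, 66.45 north. Direction back to start is (20.01, -66.45): bearing = atan2(20.01, -66.45) mod 360° = 163.24° ≈ 163°.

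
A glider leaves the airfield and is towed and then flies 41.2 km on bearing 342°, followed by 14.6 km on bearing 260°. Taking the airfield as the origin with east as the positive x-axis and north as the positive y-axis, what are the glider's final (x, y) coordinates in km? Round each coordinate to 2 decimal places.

Leg 1 (342°, 41.2 km): east 41.2 sin 342° = -12.73, north 41.2 cos 342° = 39.18
Leg 2 (260°, 14.6 km): east 14.6 sin 260° = -14.38, north 14.6 cos 260° = -2.54
Summing: -27.11 km east, 36.65 km north → (-27.11, 36.65).

(-27.11, 36.65)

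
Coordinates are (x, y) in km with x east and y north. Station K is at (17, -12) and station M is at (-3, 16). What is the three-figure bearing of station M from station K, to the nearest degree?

Δeast = -3 − 17 = -20.00; Δnorth = 16 − -12 = 28.00.
Bearing = atan2(Δeast, Δnorth) mod 360° = 324.46° ≈ 324°.

324°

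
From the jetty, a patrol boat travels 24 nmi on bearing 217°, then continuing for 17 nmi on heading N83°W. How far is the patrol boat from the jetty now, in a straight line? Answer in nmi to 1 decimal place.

35.7 nmi

Leg 1 (217°, 24 nmi): east 24 sin 217° = -14.44, north 24 cos 217° = -19.17
Leg 2 (N83°W, 17 nmi): east 17 sin 277° = -16.87, north 17 cos 277° = 2.07
Net: -31.32 east, -17.10 north. Distance = √((-31.32)² + (-17.10)²) = 35.679 nmi.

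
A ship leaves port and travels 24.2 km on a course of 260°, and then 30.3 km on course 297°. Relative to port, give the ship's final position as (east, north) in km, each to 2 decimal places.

Leg 1 (260°, 24.2 km): east 24.2 sin 260° = -23.83, north 24.2 cos 260° = -4.20
Leg 2 (297°, 30.3 km): east 30.3 sin 297° = -27.00, north 30.3 cos 297° = 13.76
Summing: -50.83 km east, 9.55 km north → (-50.83, 9.55).

(-50.83, 9.55)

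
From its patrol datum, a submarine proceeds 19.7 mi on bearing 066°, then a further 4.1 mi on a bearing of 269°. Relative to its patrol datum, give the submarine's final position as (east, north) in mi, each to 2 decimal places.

Leg 1 (066°, 19.7 mi): east 19.7 sin 66° = 18.00, north 19.7 cos 66° = 8.01
Leg 2 (269°, 4.1 mi): east 4.1 sin 269° = -4.10, north 4.1 cos 269° = -0.07
Summing: 13.90 mi east, 7.94 mi north → (13.90, 7.94).

(13.90, 7.94)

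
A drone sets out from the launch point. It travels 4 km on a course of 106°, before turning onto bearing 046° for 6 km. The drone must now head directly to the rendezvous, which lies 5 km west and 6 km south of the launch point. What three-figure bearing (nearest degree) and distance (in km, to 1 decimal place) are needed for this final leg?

235°, 16.0 km

Leg 1 (106°, 4 km): east 4 sin 106° = 3.85, north 4 cos 106° = -1.10
Leg 2 (046°, 6 km): east 6 sin 46° = 4.32, north 6 cos 46° = 4.17
Current position: (8.16, 3.07). Target: (-5, -6). Remaining: Δeast = -13.16, Δnorth = -9.07.
Bearing = atan2(-13.16, -9.07) mod 360° = 235.44°; distance = √((-13.16)² + (-9.07)²) = 15.981 km.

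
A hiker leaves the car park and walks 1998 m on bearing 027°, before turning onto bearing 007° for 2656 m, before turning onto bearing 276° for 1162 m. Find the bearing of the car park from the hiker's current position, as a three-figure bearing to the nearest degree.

Leg 1 (027°, 1998 m): east 1998 sin 27° = 907.07, north 1998 cos 27° = 1780.23
Leg 2 (007°, 2656 m): east 2656 sin 7° = 323.68, north 2656 cos 7° = 2636.20
Leg 3 (276°, 1162 m): east 1162 sin 276° = -1155.63, north 1162 cos 276° = 121.46
Net displacement: 75.12 east, 4537.90 north. Direction back to start is (-75.12, -4537.90): bearing = atan2(-75.12, -4537.90) mod 360° = 180.95° ≈ 181°.

181°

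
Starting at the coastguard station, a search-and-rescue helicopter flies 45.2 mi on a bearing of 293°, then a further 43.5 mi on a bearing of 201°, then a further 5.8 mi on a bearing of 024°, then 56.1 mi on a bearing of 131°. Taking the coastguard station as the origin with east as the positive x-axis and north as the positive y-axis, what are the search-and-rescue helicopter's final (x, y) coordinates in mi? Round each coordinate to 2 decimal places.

(-12.50, -54.46)

Leg 1 (293°, 45.2 mi): east 45.2 sin 293° = -41.61, north 45.2 cos 293° = 17.66
Leg 2 (201°, 43.5 mi): east 43.5 sin 201° = -15.59, north 43.5 cos 201° = -40.61
Leg 3 (024°, 5.8 mi): east 5.8 sin 24° = 2.36, north 5.8 cos 24° = 5.30
Leg 4 (131°, 56.1 mi): east 56.1 sin 131° = 42.34, north 56.1 cos 131° = -36.80
Summing: -12.50 mi east, -54.46 mi north → (-12.50, -54.46).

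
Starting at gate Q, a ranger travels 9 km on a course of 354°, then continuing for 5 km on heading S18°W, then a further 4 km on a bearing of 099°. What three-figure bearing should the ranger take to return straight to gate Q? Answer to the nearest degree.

202°

Leg 1 (354°, 9 km): east 9 sin 354° = -0.94, north 9 cos 354° = 8.95
Leg 2 (S18°W, 5 km): east 5 sin 198° = -1.55, north 5 cos 198° = -4.76
Leg 3 (099°, 4 km): east 4 sin 99° = 3.95, north 4 cos 99° = -0.63
Net displacement: 1.46 east, 3.57 north. Direction back to start is (-1.46, -3.57): bearing = atan2(-1.46, -3.57) mod 360° = 202.31° ≈ 202°.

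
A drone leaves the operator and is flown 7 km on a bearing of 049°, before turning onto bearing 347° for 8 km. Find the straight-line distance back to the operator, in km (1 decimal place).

12.9 km

Leg 1 (049°, 7 km): east 7 sin 49° = 5.28, north 7 cos 49° = 4.59
Leg 2 (347°, 8 km): east 8 sin 347° = -1.80, north 8 cos 347° = 7.79
Net: 3.48 east, 12.39 north. Distance = √((3.48)² + (12.39)²) = 12.868 km.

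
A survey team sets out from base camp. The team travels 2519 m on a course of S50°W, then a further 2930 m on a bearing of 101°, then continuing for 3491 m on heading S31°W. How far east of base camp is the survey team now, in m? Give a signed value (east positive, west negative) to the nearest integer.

Leg 1 (S50°W, 2519 m): east 2519 sin 230° = -1929.67, north 2519 cos 230° = -1619.18
Leg 2 (101°, 2930 m): east 2930 sin 101° = 2876.17, north 2930 cos 101° = -559.07
Leg 3 (S31°W, 3491 m): east 3491 sin 211° = -1798.00, north 3491 cos 211° = -2992.37
Net east component: -851.50 m.

-851 m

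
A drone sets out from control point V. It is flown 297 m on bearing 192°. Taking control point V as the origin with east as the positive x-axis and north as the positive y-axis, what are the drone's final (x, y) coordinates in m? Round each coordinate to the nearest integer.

Leg 1 (192°, 297 m): east 297 sin 192° = -61.75, north 297 cos 192° = -290.51
Summing: -61.75 m east, -290.51 m north → (-62, -291).

(-62, -291)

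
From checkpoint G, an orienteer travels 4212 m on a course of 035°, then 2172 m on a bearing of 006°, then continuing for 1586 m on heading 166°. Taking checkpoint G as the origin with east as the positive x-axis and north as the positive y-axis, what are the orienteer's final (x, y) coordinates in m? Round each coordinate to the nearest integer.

Leg 1 (035°, 4212 m): east 4212 sin 35° = 2415.90, north 4212 cos 35° = 3450.27
Leg 2 (006°, 2172 m): east 2172 sin 6° = 227.04, north 2172 cos 6° = 2160.10
Leg 3 (166°, 1586 m): east 1586 sin 166° = 383.69, north 1586 cos 166° = -1538.89
Summing: 3026.63 m east, 4071.48 m north → (3027, 4071).

(3027, 4071)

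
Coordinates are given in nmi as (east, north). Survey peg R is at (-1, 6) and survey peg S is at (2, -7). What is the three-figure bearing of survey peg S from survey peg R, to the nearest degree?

167°

Δeast = 2 − -1 = 3.00; Δnorth = -7 − 6 = -13.00.
Bearing = atan2(Δeast, Δnorth) mod 360° = 167.01° ≈ 167°.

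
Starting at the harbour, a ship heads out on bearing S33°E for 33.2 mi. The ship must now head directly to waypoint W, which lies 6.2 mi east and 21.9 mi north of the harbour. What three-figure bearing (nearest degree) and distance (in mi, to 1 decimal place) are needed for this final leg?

347°, 51.1 mi

Leg 1 (S33°E, 33.2 mi): east 33.2 sin 147° = 18.08, north 33.2 cos 147° = -27.84
Current position: (18.08, -27.84). Target: (6.2, 21.9). Remaining: Δeast = -11.88, Δnorth = 49.74.
Bearing = atan2(-11.88, 49.74) mod 360° = 346.57°; distance = √((-11.88)² + (49.74)²) = 51.143 mi.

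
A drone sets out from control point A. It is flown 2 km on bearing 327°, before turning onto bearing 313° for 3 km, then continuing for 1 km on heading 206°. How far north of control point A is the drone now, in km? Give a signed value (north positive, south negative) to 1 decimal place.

2.8 km

Leg 1 (327°, 2 km): east 2 sin 327° = -1.09, north 2 cos 327° = 1.68
Leg 2 (313°, 3 km): east 3 sin 313° = -2.19, north 3 cos 313° = 2.05
Leg 3 (206°, 1 km): east 1 sin 206° = -0.44, north 1 cos 206° = -0.90
Net north component: 2.82 km.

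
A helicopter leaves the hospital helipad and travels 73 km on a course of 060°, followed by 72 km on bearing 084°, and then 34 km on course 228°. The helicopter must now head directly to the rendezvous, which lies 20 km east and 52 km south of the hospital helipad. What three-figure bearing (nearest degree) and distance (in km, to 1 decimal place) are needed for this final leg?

231°, 115.7 km

Leg 1 (060°, 73 km): east 73 sin 60° = 63.22, north 73 cos 60° = 36.50
Leg 2 (084°, 72 km): east 72 sin 84° = 71.61, north 72 cos 84° = 7.53
Leg 3 (228°, 34 km): east 34 sin 228° = -25.27, north 34 cos 228° = -22.75
Current position: (109.56, 21.28). Target: (20, -52). Remaining: Δeast = -89.56, Δnorth = -73.28.
Bearing = atan2(-89.56, -73.28) mod 360° = 230.71°; distance = √((-89.56)² + (-73.28)²) = 115.715 km.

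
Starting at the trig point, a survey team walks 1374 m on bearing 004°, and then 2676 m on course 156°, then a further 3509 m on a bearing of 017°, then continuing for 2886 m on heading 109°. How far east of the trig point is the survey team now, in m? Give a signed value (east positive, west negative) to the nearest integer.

Leg 1 (004°, 1374 m): east 1374 sin 4° = 95.85, north 1374 cos 4° = 1370.65
Leg 2 (156°, 2676 m): east 2676 sin 156° = 1088.43, north 2676 cos 156° = -2444.65
Leg 3 (017°, 3509 m): east 3509 sin 17° = 1025.93, north 3509 cos 17° = 3355.67
Leg 4 (109°, 2886 m): east 2886 sin 109° = 2728.77, north 2886 cos 109° = -939.59
Net east component: 4938.97 m.

4939 m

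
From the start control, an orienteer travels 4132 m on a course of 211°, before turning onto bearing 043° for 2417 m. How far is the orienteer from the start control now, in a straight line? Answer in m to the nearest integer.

Leg 1 (211°, 4132 m): east 4132 sin 211° = -2128.14, north 4132 cos 211° = -3541.82
Leg 2 (043°, 2417 m): east 2417 sin 43° = 1648.39, north 2417 cos 43° = 1767.68
Net: -479.75 east, -1774.13 north. Distance = √((-479.75)² + (-1774.13)²) = 1837.854 m.

1838 m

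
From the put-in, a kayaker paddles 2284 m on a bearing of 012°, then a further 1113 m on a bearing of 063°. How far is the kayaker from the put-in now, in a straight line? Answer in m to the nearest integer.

3107 m

Leg 1 (012°, 2284 m): east 2284 sin 12° = 474.87, north 2284 cos 12° = 2234.09
Leg 2 (063°, 1113 m): east 1113 sin 63° = 991.69, north 1113 cos 63° = 505.29
Net: 1466.56 east, 2739.38 north. Distance = √((1466.56)² + (2739.38)²) = 3107.250 m.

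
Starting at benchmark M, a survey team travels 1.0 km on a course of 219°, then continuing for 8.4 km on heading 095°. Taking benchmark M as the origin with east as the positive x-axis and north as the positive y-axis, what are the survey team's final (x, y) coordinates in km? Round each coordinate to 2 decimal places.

(7.74, -1.51)

Leg 1 (219°, 1.0 km): east 1.0 sin 219° = -0.63, north 1.0 cos 219° = -0.78
Leg 2 (095°, 8.4 km): east 8.4 sin 95° = 8.37, north 8.4 cos 95° = -0.73
Summing: 7.74 km east, -1.51 km north → (7.74, -1.51).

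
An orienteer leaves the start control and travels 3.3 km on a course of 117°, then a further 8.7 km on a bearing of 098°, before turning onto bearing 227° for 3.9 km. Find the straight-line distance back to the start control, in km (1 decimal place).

10.2 km

Leg 1 (117°, 3.3 km): east 3.3 sin 117° = 2.94, north 3.3 cos 117° = -1.50
Leg 2 (098°, 8.7 km): east 8.7 sin 98° = 8.62, north 8.7 cos 98° = -1.21
Leg 3 (227°, 3.9 km): east 3.9 sin 227° = -2.85, north 3.9 cos 227° = -2.66
Net: 8.70 east, -5.37 north. Distance = √((8.70)² + (-5.37)²) = 10.226 km.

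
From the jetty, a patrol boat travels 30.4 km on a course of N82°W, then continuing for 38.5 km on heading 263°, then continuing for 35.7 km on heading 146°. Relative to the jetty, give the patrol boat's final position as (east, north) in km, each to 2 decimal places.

(-48.35, -30.06)

Leg 1 (N82°W, 30.4 km): east 30.4 sin 278° = -30.10, north 30.4 cos 278° = 4.23
Leg 2 (263°, 38.5 km): east 38.5 sin 263° = -38.21, north 38.5 cos 263° = -4.69
Leg 3 (146°, 35.7 km): east 35.7 sin 146° = 19.96, north 35.7 cos 146° = -29.60
Summing: -48.35 km east, -30.06 km north → (-48.35, -30.06).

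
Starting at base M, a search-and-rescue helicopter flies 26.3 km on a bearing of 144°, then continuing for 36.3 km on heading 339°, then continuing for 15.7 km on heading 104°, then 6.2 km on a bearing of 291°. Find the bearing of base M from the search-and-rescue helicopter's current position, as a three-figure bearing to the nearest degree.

227°

Leg 1 (144°, 26.3 km): east 26.3 sin 144° = 15.46, north 26.3 cos 144° = -21.28
Leg 2 (339°, 36.3 km): east 36.3 sin 339° = -13.01, north 36.3 cos 339° = 33.89
Leg 3 (104°, 15.7 km): east 15.7 sin 104° = 15.23, north 15.7 cos 104° = -3.80
Leg 4 (291°, 6.2 km): east 6.2 sin 291° = -5.79, north 6.2 cos 291° = 2.22
Net displacement: 11.90 east, 11.04 north. Direction back to start is (-11.90, -11.04): bearing = atan2(-11.90, -11.04) mod 360° = 227.15° ≈ 227°.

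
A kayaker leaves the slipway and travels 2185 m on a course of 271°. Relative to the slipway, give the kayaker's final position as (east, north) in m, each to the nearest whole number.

(-2185, 38)

Leg 1 (271°, 2185 m): east 2185 sin 271° = -2184.67, north 2185 cos 271° = 38.13
Summing: -2184.67 m east, 38.13 m north → (-2185, 38).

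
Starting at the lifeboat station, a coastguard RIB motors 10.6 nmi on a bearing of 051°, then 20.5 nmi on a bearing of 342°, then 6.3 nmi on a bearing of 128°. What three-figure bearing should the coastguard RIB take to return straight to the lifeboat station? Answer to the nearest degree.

Leg 1 (051°, 10.6 nmi): east 10.6 sin 51° = 8.24, north 10.6 cos 51° = 6.67
Leg 2 (342°, 20.5 nmi): east 20.5 sin 342° = -6.33, north 20.5 cos 342° = 19.50
Leg 3 (128°, 6.3 nmi): east 6.3 sin 128° = 4.96, north 6.3 cos 128° = -3.88
Net displacement: 6.87 east, 22.29 north. Direction back to start is (-6.87, -22.29): bearing = atan2(-6.87, -22.29) mod 360° = 197.12° ≈ 197°.

197°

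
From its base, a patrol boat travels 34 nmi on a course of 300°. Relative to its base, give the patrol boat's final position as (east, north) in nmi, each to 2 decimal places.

(-29.44, 17.00)

Leg 1 (300°, 34 nmi): east 34 sin 300° = -29.44, north 34 cos 300° = 17.00
Summing: -29.44 nmi east, 17.00 nmi north → (-29.44, 17.00).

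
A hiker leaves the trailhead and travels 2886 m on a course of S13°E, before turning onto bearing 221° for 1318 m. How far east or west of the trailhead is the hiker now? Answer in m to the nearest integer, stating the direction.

215 m west

Leg 1 (S13°E, 2886 m): east 2886 sin 167° = 649.21, north 2886 cos 167° = -2812.03
Leg 2 (221°, 1318 m): east 1318 sin 221° = -864.69, north 1318 cos 221° = -994.71
Net east component: -215.48 m.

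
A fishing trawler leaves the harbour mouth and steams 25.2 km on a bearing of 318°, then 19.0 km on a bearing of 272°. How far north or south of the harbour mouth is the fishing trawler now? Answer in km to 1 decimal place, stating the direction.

Leg 1 (318°, 25.2 km): east 25.2 sin 318° = -16.86, north 25.2 cos 318° = 18.73
Leg 2 (272°, 19.0 km): east 19.0 sin 272° = -18.99, north 19.0 cos 272° = 0.66
Net north component: 19.39 km.

19.4 km north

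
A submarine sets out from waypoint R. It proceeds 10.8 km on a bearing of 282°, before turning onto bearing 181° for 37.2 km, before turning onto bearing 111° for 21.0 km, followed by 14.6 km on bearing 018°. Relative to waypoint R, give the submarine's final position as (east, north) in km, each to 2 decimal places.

Leg 1 (282°, 10.8 km): east 10.8 sin 282° = -10.56, north 10.8 cos 282° = 2.25
Leg 2 (181°, 37.2 km): east 37.2 sin 181° = -0.65, north 37.2 cos 181° = -37.19
Leg 3 (111°, 21.0 km): east 21.0 sin 111° = 19.61, north 21.0 cos 111° = -7.53
Leg 4 (018°, 14.6 km): east 14.6 sin 18° = 4.51, north 14.6 cos 18° = 13.89
Summing: 12.90 km east, -28.59 km north → (12.90, -28.59).

(12.90, -28.59)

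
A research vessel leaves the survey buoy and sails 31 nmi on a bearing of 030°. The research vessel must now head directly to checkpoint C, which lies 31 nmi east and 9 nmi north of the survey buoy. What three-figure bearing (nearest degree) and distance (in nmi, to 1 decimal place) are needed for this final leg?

139°, 23.6 nmi

Leg 1 (030°, 31 nmi): east 31 sin 30° = 15.50, north 31 cos 30° = 26.85
Current position: (15.50, 26.85). Target: (31, 9). Remaining: Δeast = 15.50, Δnorth = -17.85.
Bearing = atan2(15.50, -17.85) mod 360° = 139.03°; distance = √((15.50)² + (-17.85)²) = 23.638 nmi.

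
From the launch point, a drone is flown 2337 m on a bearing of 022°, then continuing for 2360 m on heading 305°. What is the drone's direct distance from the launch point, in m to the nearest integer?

3676 m

Leg 1 (022°, 2337 m): east 2337 sin 22° = 875.46, north 2337 cos 22° = 2166.83
Leg 2 (305°, 2360 m): east 2360 sin 305° = -1933.20, north 2360 cos 305° = 1353.64
Net: -1057.74 east, 3520.47 north. Distance = √((-1057.74)² + (3520.47)²) = 3675.938 m.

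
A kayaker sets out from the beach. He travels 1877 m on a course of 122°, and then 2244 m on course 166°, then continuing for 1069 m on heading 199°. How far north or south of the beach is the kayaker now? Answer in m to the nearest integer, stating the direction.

Leg 1 (122°, 1877 m): east 1877 sin 122° = 1591.79, north 1877 cos 122° = -994.66
Leg 2 (166°, 2244 m): east 2244 sin 166° = 542.87, north 2244 cos 166° = -2177.34
Leg 3 (199°, 1069 m): east 1069 sin 199° = -348.03, north 1069 cos 199° = -1010.76
Net north component: -4182.76 m.

4183 m south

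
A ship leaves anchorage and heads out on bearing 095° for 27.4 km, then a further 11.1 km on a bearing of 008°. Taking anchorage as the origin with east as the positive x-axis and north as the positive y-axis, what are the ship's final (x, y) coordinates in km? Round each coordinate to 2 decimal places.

(28.84, 8.60)

Leg 1 (095°, 27.4 km): east 27.4 sin 95° = 27.30, north 27.4 cos 95° = -2.39
Leg 2 (008°, 11.1 km): east 11.1 sin 8° = 1.54, north 11.1 cos 8° = 10.99
Summing: 28.84 km east, 8.60 km north → (28.84, 8.60).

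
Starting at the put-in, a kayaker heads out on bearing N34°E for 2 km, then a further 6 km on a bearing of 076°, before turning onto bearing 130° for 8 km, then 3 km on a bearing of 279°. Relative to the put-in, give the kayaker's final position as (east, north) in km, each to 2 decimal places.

Leg 1 (N34°E, 2 km): east 2 sin 34° = 1.12, north 2 cos 34° = 1.66
Leg 2 (076°, 6 km): east 6 sin 76° = 5.82, north 6 cos 76° = 1.45
Leg 3 (130°, 8 km): east 8 sin 130° = 6.13, north 8 cos 130° = -5.14
Leg 4 (279°, 3 km): east 3 sin 279° = -2.96, north 3 cos 279° = 0.47
Summing: 10.11 km east, -1.56 km north → (10.11, -1.56).

(10.11, -1.56)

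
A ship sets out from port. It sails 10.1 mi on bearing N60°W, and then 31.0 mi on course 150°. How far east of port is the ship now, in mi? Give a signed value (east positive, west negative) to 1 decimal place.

6.8 mi

Leg 1 (N60°W, 10.1 mi): east 10.1 sin 300° = -8.75, north 10.1 cos 300° = 5.05
Leg 2 (150°, 31.0 mi): east 31.0 sin 150° = 15.50, north 31.0 cos 150° = -26.85
Net east component: 6.75 mi.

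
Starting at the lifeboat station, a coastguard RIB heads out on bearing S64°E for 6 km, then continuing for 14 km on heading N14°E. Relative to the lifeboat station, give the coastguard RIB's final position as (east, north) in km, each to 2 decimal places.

(8.78, 10.95)

Leg 1 (S64°E, 6 km): east 6 sin 116° = 5.39, north 6 cos 116° = -2.63
Leg 2 (N14°E, 14 km): east 14 sin 14° = 3.39, north 14 cos 14° = 13.58
Summing: 8.78 km east, 10.95 km north → (8.78, 10.95).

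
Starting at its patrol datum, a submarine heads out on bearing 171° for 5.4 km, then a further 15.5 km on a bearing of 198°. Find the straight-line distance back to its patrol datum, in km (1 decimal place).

20.5 km

Leg 1 (171°, 5.4 km): east 5.4 sin 171° = 0.84, north 5.4 cos 171° = -5.33
Leg 2 (198°, 15.5 km): east 15.5 sin 198° = -4.79, north 15.5 cos 198° = -14.74
Net: -3.95 east, -20.07 north. Distance = √((-3.95)² + (-20.07)²) = 20.459 km.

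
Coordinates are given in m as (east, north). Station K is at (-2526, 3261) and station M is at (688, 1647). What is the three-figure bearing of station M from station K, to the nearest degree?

117°

Δeast = 688 − -2526 = 3214.00; Δnorth = 1647 − 3261 = -1614.00.
Bearing = atan2(Δeast, Δnorth) mod 360° = 116.66° ≈ 117°.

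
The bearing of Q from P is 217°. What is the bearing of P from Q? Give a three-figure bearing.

037°

Back-bearing = 217° − 180° = 037°.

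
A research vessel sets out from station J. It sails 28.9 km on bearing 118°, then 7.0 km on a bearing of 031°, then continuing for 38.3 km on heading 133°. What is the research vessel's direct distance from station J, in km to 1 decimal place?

Leg 1 (118°, 28.9 km): east 28.9 sin 118° = 25.52, north 28.9 cos 118° = -13.57
Leg 2 (031°, 7.0 km): east 7.0 sin 31° = 3.61, north 7.0 cos 31° = 6.00
Leg 3 (133°, 38.3 km): east 38.3 sin 133° = 28.01, north 38.3 cos 133° = -26.12
Net: 57.13 east, -33.69 north. Distance = √((57.13)² + (-33.69)²) = 66.326 km.

66.3 km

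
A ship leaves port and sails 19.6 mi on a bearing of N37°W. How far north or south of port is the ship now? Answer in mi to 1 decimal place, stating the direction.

15.7 mi north

Leg 1 (N37°W, 19.6 mi): east 19.6 sin 323° = -11.80, north 19.6 cos 323° = 15.65
Net north component: 15.65 mi.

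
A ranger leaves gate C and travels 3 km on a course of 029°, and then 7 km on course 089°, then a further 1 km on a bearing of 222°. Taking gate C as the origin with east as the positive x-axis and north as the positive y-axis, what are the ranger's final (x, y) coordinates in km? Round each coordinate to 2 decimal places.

Leg 1 (029°, 3 km): east 3 sin 29° = 1.45, north 3 cos 29° = 2.62
Leg 2 (089°, 7 km): east 7 sin 89° = 7.00, north 7 cos 89° = 0.12
Leg 3 (222°, 1 km): east 1 sin 222° = -0.67, north 1 cos 222° = -0.74
Summing: 7.78 km east, 2.00 km north → (7.78, 2.00).

(7.78, 2.00)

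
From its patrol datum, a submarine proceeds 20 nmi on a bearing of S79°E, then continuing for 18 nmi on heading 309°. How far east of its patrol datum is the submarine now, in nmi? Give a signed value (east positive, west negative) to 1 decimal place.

Leg 1 (S79°E, 20 nmi): east 20 sin 101° = 19.63, north 20 cos 101° = -3.82
Leg 2 (309°, 18 nmi): east 18 sin 309° = -13.99, north 18 cos 309° = 11.33
Net east component: 5.64 nmi.

5.6 nmi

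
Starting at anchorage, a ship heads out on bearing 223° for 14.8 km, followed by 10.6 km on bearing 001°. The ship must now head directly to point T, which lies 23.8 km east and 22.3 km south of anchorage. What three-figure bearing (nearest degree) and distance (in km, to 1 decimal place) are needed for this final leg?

Leg 1 (223°, 14.8 km): east 14.8 sin 223° = -10.09, north 14.8 cos 223° = -10.82
Leg 2 (001°, 10.6 km): east 10.6 sin 1° = 0.18, north 10.6 cos 1° = 10.60
Current position: (-9.91, -0.23). Target: (23.8, -22.3). Remaining: Δeast = 33.71, Δnorth = -22.07.
Bearing = atan2(33.71, -22.07) mod 360° = 123.22°; distance = √((33.71)² + (-22.07)²) = 40.293 km.

123°, 40.3 km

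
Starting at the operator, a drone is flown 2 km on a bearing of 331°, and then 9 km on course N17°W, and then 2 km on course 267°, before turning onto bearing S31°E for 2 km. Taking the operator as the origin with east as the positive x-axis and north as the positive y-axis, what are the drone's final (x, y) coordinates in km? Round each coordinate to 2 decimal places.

Leg 1 (331°, 2 km): east 2 sin 331° = -0.97, north 2 cos 331° = 1.75
Leg 2 (N17°W, 9 km): east 9 sin 343° = -2.63, north 9 cos 343° = 8.61
Leg 3 (267°, 2 km): east 2 sin 267° = -2.00, north 2 cos 267° = -0.10
Leg 4 (S31°E, 2 km): east 2 sin 149° = 1.03, north 2 cos 149° = -1.71
Summing: -4.57 km east, 8.54 km north → (-4.57, 8.54).

(-4.57, 8.54)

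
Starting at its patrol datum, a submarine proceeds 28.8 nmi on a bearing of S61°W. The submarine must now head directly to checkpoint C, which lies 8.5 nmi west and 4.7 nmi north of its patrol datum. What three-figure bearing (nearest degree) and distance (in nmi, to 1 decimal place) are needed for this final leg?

Leg 1 (S61°W, 28.8 nmi): east 28.8 sin 241° = -25.19, north 28.8 cos 241° = -13.96
Current position: (-25.19, -13.96). Target: (-8.5, 4.7). Remaining: Δeast = 16.69, Δnorth = 18.66.
Bearing = atan2(16.69, 18.66) mod 360° = 41.80°; distance = √((16.69)² + (18.66)²) = 25.036 nmi.

042°, 25.0 nmi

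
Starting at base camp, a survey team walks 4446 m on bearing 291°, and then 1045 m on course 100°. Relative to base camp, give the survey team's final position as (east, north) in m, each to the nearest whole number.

(-3122, 1412)

Leg 1 (291°, 4446 m): east 4446 sin 291° = -4150.70, north 4446 cos 291° = 1593.30
Leg 2 (100°, 1045 m): east 1045 sin 100° = 1029.12, north 1045 cos 100° = -181.46
Summing: -3121.57 m east, 1411.84 m north → (-3122, 1412).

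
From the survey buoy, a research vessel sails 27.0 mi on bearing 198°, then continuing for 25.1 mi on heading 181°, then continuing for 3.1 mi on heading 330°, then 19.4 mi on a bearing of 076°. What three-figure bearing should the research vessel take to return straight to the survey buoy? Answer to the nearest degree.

349°

Leg 1 (198°, 27.0 mi): east 27.0 sin 198° = -8.34, north 27.0 cos 198° = -25.68
Leg 2 (181°, 25.1 mi): east 25.1 sin 181° = -0.44, north 25.1 cos 181° = -25.10
Leg 3 (330°, 3.1 mi): east 3.1 sin 330° = -1.55, north 3.1 cos 330° = 2.68
Leg 4 (076°, 19.4 mi): east 19.4 sin 76° = 18.82, north 19.4 cos 76° = 4.69
Net displacement: 8.49 east, -43.40 north. Direction back to start is (-8.49, 43.40): bearing = atan2(-8.49, 43.40) mod 360° = 348.93° ≈ 349°.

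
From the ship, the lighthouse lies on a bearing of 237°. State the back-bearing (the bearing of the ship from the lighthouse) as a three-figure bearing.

Back-bearing = 237° − 180° = 057°.

057°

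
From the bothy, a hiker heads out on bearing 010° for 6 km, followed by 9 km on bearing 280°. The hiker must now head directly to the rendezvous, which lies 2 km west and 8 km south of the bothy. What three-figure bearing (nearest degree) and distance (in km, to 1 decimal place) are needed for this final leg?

Leg 1 (010°, 6 km): east 6 sin 10° = 1.04, north 6 cos 10° = 5.91
Leg 2 (280°, 9 km): east 9 sin 280° = -8.86, north 9 cos 280° = 1.56
Current position: (-7.82, 7.47). Target: (-2, -8). Remaining: Δeast = 5.82, Δnorth = -15.47.
Bearing = atan2(5.82, -15.47) mod 360° = 159.38°; distance = √((5.82)² + (-15.47)²) = 16.531 km.

159°, 16.5 km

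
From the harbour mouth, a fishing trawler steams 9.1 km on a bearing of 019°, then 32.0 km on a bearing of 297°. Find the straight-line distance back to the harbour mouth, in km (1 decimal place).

Leg 1 (019°, 9.1 km): east 9.1 sin 19° = 2.96, north 9.1 cos 19° = 8.60
Leg 2 (297°, 32.0 km): east 32.0 sin 297° = -28.51, north 32.0 cos 297° = 14.53
Net: -25.55 east, 23.13 north. Distance = √((-25.55)² + (23.13)²) = 34.465 km.

34.5 km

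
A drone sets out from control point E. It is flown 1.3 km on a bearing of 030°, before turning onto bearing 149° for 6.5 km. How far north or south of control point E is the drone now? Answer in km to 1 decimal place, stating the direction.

Leg 1 (030°, 1.3 km): east 1.3 sin 30° = 0.65, north 1.3 cos 30° = 1.13
Leg 2 (149°, 6.5 km): east 6.5 sin 149° = 3.35, north 6.5 cos 149° = -5.57
Net north component: -4.45 km.

4.4 km south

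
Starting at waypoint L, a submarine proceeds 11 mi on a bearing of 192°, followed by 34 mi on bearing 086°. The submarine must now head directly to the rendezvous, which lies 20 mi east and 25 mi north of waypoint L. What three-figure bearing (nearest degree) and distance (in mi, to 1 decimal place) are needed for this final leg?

341°, 35.4 mi

Leg 1 (192°, 11 mi): east 11 sin 192° = -2.29, north 11 cos 192° = -10.76
Leg 2 (086°, 34 mi): east 34 sin 86° = 33.92, north 34 cos 86° = 2.37
Current position: (31.63, -8.39). Target: (20, 25). Remaining: Δeast = -11.63, Δnorth = 33.39.
Bearing = atan2(-11.63, 33.39) mod 360° = 340.80°; distance = √((-11.63)² + (33.39)²) = 35.356 mi.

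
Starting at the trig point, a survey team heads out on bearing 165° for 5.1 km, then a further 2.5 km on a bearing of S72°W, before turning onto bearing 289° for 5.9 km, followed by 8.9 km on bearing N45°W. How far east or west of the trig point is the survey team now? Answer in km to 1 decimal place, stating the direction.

Leg 1 (165°, 5.1 km): east 5.1 sin 165° = 1.32, north 5.1 cos 165° = -4.93
Leg 2 (S72°W, 2.5 km): east 2.5 sin 252° = -2.38, north 2.5 cos 252° = -0.77
Leg 3 (289°, 5.9 km): east 5.9 sin 289° = -5.58, north 5.9 cos 289° = 1.92
Leg 4 (N45°W, 8.9 km): east 8.9 sin 315° = -6.29, north 8.9 cos 315° = 6.29
Net east component: -12.93 km.

12.9 km west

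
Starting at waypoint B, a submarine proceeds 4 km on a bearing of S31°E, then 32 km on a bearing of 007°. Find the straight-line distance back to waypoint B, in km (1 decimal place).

29.0 km

Leg 1 (S31°E, 4 km): east 4 sin 149° = 2.06, north 4 cos 149° = -3.43
Leg 2 (007°, 32 km): east 32 sin 7° = 3.90, north 32 cos 7° = 31.76
Net: 5.96 east, 28.33 north. Distance = √((5.96)² + (28.33)²) = 28.953 km.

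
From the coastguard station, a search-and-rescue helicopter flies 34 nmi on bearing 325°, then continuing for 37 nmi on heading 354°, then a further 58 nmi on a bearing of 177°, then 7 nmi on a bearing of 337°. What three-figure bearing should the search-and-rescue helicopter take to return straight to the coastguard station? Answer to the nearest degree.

Leg 1 (325°, 34 nmi): east 34 sin 325° = -19.50, north 34 cos 325° = 27.85
Leg 2 (354°, 37 nmi): east 37 sin 354° = -3.87, north 37 cos 354° = 36.80
Leg 3 (177°, 58 nmi): east 58 sin 177° = 3.04, north 58 cos 177° = -57.92
Leg 4 (337°, 7 nmi): east 7 sin 337° = -2.74, north 7 cos 337° = 6.44
Net displacement: -23.07 east, 13.17 north. Direction back to start is (23.07, -13.17): bearing = atan2(23.07, -13.17) mod 360° = 119.72° ≈ 120°.

120°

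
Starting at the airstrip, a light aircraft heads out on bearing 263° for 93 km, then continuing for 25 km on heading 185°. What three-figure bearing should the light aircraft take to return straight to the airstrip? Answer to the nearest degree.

069°

Leg 1 (263°, 93 km): east 93 sin 263° = -92.31, north 93 cos 263° = -11.33
Leg 2 (185°, 25 km): east 25 sin 185° = -2.18, north 25 cos 185° = -24.90
Net displacement: -94.49 east, -36.24 north. Direction back to start is (94.49, 36.24): bearing = atan2(94.49, 36.24) mod 360° = 69.02° ≈ 069°.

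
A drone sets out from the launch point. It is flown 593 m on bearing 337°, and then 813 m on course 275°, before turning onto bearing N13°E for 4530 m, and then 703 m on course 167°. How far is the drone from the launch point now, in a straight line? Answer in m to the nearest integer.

Leg 1 (337°, 593 m): east 593 sin 337° = -231.70, north 593 cos 337° = 545.86
Leg 2 (275°, 813 m): east 813 sin 275° = -809.91, north 813 cos 275° = 70.86
Leg 3 (N13°E, 4530 m): east 4530 sin 13° = 1019.03, north 4530 cos 13° = 4413.90
Leg 4 (167°, 703 m): east 703 sin 167° = 158.14, north 703 cos 167° = -684.98
Net: 135.56 east, 4345.63 north. Distance = √((135.56)² + (4345.63)²) = 4347.745 m.

4348 m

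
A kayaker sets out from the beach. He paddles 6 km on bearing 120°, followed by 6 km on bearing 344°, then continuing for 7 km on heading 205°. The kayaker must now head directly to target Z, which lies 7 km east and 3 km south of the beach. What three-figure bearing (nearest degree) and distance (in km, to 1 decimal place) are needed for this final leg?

085°, 6.4 km

Leg 1 (120°, 6 km): east 6 sin 120° = 5.20, north 6 cos 120° = -3.00
Leg 2 (344°, 6 km): east 6 sin 344° = -1.65, north 6 cos 344° = 5.77
Leg 3 (205°, 7 km): east 7 sin 205° = -2.96, north 7 cos 205° = -6.34
Current position: (0.58, -3.58). Target: (7, -3). Remaining: Δeast = 6.42, Δnorth = 0.58.
Bearing = atan2(6.42, 0.58) mod 360° = 84.86°; distance = √((6.42)² + (0.58)²) = 6.442 km.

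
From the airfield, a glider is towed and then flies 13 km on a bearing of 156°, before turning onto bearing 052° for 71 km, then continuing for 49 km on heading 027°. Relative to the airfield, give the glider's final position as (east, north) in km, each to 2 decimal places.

Leg 1 (156°, 13 km): east 13 sin 156° = 5.29, north 13 cos 156° = -11.88
Leg 2 (052°, 71 km): east 71 sin 52° = 55.95, north 71 cos 52° = 43.71
Leg 3 (027°, 49 km): east 49 sin 27° = 22.25, north 49 cos 27° = 43.66
Summing: 83.48 km east, 75.50 km north → (83.48, 75.50).

(83.48, 75.50)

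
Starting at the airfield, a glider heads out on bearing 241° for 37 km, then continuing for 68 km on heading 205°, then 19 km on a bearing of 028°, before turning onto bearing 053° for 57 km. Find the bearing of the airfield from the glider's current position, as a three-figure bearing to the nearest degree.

013°

Leg 1 (241°, 37 km): east 37 sin 241° = -32.36, north 37 cos 241° = -17.94
Leg 2 (205°, 68 km): east 68 sin 205° = -28.74, north 68 cos 205° = -61.63
Leg 3 (028°, 19 km): east 19 sin 28° = 8.92, north 19 cos 28° = 16.78
Leg 4 (053°, 57 km): east 57 sin 53° = 45.52, north 57 cos 53° = 34.30
Net displacement: -6.66 east, -28.49 north. Direction back to start is (6.66, 28.49): bearing = atan2(6.66, 28.49) mod 360° = 13.15° ≈ 013°.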